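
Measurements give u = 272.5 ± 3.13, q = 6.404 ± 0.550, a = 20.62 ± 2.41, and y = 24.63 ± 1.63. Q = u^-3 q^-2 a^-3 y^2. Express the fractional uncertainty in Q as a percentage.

41.4%

Each factor contributes (exponent × relative error)² to (δQ/Q)²:
  (-3·δu/u)² = (-3×0.0115)² = 0.00119;  (-2·δq/q)² = (-2×0.0859)² = 0.0295;  (-3·δa/a)² = (-3×0.117)² = 0.123;  (2·δy/y)² = (2×0.0662)² = 0.0175
δQ/Q = √(0.171) = 0.414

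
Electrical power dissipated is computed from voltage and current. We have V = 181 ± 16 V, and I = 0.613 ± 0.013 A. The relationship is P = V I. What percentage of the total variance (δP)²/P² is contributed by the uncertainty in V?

(δP/P)² = (1·δV/V)² + (1·δI/I)²
  V term: (1×0.0884)² = 0.00781
  I term: (1×0.0212)² = 0.000450
Total = 0.00826. Share from V = 0.00781/0.00826 = 0.946.

94.6%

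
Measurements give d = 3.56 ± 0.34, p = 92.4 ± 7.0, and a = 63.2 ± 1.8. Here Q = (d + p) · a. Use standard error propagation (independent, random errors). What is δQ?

Let u = d + p = 96.0. δu = √(δd² + δp²) = √(0.116 + 49.0) = 7.01, so δu/u = 0.0730.
Q is then a monomial in u, a:
δQ/Q = √((δu/u)² + (1·δa/a)²) = √(0.00533 + 0.000811) = 0.0784
Q = 6060, so δQ = 0.0784 × 6060 = 475.

475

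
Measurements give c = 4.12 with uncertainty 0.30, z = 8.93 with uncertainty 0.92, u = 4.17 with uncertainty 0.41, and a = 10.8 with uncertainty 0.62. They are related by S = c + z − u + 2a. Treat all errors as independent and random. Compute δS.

Each term contributes (cᵢ δxᵢ)² to (δS)²:
  (δc)² = 0.0900;  (δz)² = 0.846;  (δu)² = 0.168;  (2·δa)² = 1.54
δS = √(2.64) = 1.63

1.63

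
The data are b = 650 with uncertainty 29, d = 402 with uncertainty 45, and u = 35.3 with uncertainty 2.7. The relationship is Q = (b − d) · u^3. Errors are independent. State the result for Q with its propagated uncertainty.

(1.09 ± 0.344) × 10^7

Let w = b − d = 248. δw = √(δb² + δd²) = √(841 + 2020) = 53.5, so δw/w = 0.216.
Q is then a monomial in w, u:
δQ/Q = √((δw/w)² + (3·δu/u)²) = √(0.0466 + 0.0527) = 0.315
Q = 1.09e+07, so δQ = 0.315 × 1.09e+07 = 3.44e+06.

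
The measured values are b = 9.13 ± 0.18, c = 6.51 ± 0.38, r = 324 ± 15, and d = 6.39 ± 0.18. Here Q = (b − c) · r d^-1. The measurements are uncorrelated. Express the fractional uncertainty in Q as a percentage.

16.9%

Let u = b − c = 2.62. δu = √(δb² + δc²) = √(0.0324 + 0.144) = 0.420, so δu/u = 0.160.
Q is then a monomial in u, r, d:
δQ/Q = √((δu/u)² + (1·δr/r)² + (-1·δd/d)²) = √(0.0258 + 0.00214 + 0.000793) = 0.169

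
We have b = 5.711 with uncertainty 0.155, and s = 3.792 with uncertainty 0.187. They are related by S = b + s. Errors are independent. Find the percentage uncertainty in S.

Sums and differences: (δS)² = Σ (cᵢ δxᵢ)².
  (δb)² = 0.0240;  (δs)² = 0.0350
δS = √(0.0590) = 0.243
S = 9.503, so δS/S = 0.243/9.503 = 0.0256.

2.56%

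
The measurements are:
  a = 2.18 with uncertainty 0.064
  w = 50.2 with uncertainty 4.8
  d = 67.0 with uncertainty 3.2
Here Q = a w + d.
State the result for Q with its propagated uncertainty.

Let p = a·w = 109. δp/p = √((1·δa/a)² + (1·δw/w)²) = √(0.000862 + 0.00914) = 0.100, so δp = 10.9.
Q = p + d: δQ = √(δp² + δd²) = √(120 + 10.2) = 11.4
Q = 176.

176 ± 11.4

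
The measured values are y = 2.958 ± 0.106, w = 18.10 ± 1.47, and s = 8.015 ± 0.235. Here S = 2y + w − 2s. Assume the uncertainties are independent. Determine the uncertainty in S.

Absolute uncertainties add in quadrature for a linear combination:
  (2·δy)² = 0.0449;  (δw)² = 2.16;  (2·δs)² = 0.221
δS = √(2.43) = 1.56

1.56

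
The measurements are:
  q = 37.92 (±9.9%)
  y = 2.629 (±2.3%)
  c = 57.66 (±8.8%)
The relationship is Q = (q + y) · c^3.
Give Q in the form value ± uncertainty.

Let u = q + y = 40.55. δu = √(δq² + δy²) = √(14.1 + 0.00366) = 3.75, so δu/u = 0.0926.
Q is then a monomial in u, c:
δQ/Q = √((δu/u)² + (3·δc/c)²) = √(0.00857 + 0.0697) = 0.280
Q = 7.773e+06, so δQ = 0.280 × 7.773e+06 = 2.17e+06.

(7.773 ± 2.17) × 10^6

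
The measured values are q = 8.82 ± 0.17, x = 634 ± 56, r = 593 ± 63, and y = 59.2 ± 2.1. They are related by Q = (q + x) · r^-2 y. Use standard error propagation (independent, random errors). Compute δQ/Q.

Let u = q + x = 643. δu = √(δq² + δx²) = √(0.0289 + 3140) = 56.0, so δu/u = 0.0871.
Q is then a monomial in u, r, y:
δQ/Q = √((δu/u)² + (-2·δr/r)² + (1·δy/y)²) = √(0.00759 + 0.0451 + 0.00126) = 0.232

0.232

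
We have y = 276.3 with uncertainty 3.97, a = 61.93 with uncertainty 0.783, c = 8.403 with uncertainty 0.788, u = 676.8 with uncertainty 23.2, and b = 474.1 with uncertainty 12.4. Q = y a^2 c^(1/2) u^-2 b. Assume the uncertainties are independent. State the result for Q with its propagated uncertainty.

3179 ± 292

Each factor contributes (exponent × relative error)² to (δQ/Q)²:
  (1·δy/y)² = (1×0.0144)² = 0.000206;  (2·δa/a)² = (2×0.0126)² = 0.000639;  (½·δc/c)² = (0.5×0.0938)² = 0.00220;  (-2·δu/u)² = (-2×0.0343)² = 0.00470;  (1·δb/b)² = (1×0.0262)² = 0.000684
δQ/Q = √(0.00843) = 0.0918
Q = 3179, so δQ = 0.0918 × 3179 = 292.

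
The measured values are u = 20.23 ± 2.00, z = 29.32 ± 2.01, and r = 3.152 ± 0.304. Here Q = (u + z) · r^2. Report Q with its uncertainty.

492.3 ± 99.0

Let w = u + z = 49.55. δw = √(δu² + δz²) = √(4.00 + 4.04) = 2.84, so δw/w = 0.0572.
Q is then a monomial in w, r:
δQ/Q = √((δw/w)² + (2·δr/r)²) = √(0.00327 + 0.0372) = 0.201
Q = 492.3, so δQ = 0.201 × 492.3 = 99.0.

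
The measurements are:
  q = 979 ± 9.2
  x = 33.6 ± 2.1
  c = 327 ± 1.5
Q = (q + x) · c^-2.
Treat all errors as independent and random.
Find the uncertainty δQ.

0.000124

Let u = q + x = 1010. δu = √(δq² + δx²) = √(84.6 + 4.41) = 9.44, so δu/u = 0.00932.
Q is then a monomial in u, c:
δQ/Q = √((δu/u)² + (-2·δc/c)²) = √(8.68e-05 + 8.42e-05) = 0.0131
Q = 0.00947, so δQ = 0.0131 × 0.00947 = 0.000124.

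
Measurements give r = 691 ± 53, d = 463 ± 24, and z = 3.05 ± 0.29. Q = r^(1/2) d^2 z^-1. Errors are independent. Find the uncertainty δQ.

Products/powers → add relative errors in quadrature, weighted by exponent:
  (½·δr/r)² = (0.5×0.0767)² = 0.00147;  (2·δd/d)² = (2×0.0518)² = 0.0107;  (-1·δz/z)² = (-1×0.0951)² = 0.00904
δQ/Q = √(0.0213) = 0.146
Q = 1.85e+06, so δQ = 0.146 × 1.85e+06 = 2.69e+05.

2.69e+05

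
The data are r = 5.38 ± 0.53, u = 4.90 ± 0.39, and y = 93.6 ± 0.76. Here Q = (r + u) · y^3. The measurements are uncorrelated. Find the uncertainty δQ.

Let w = r + u = 10.3. δw = √(δr² + δu²) = √(0.281 + 0.152) = 0.658, so δw/w = 0.0640.
Q is then a monomial in w, y:
δQ/Q = √((δw/w)² + (3·δy/y)²) = √(0.00410 + 0.000593) = 0.0685
Q = 8.43e+06, so δQ = 0.0685 × 8.43e+06 = 5.77e+05.

5.77e+05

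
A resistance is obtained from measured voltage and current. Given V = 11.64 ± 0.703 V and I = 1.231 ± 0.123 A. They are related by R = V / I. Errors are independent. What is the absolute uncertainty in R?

Relative error in a monomial: (δR/R)² = Σ (nᵢ · δxᵢ/xᵢ)².
  (1·δV/V)² = (1×0.0604)² = 0.00365;  (-1·δI/I)² = (-1×0.0999)² = 0.00998
δR/R = √(0.0136) = 0.117
R = 9.456 Ω, so δR = 0.117 × 9.456 = 1.10 Ω.

1.10 Ω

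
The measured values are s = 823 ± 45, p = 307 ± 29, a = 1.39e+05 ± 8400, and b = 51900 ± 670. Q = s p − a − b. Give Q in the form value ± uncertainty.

Let w = s·p = 2.53e+05. δw/w = √((1·δs/s)² + (1·δp/p)²) = √(0.00299 + 0.00892) = 0.109, so δw = 27600.
Q = w − a − b: δQ = √(δw² + δa² + δb²) = √(7.6e+08 + 7.06e+07 + 4.49e+05) = 28800
Q = 61800.

61800 ± 28800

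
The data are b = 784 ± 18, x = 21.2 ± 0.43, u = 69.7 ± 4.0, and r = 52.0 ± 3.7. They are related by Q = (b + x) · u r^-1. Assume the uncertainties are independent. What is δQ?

Let w = b + x = 805. δw = √(δb² + δx²) = √(324 + 0.185) = 18.0, so δw/w = 0.0224.
Q is then a monomial in w, u, r:
δQ/Q = √((δw/w)² + (1·δu/u)² + (-1·δr/r)²) = √(0.000500 + 0.00329 + 0.00506) = 0.0941
Q = 1080, so δQ = 0.0941 × 1080 = 102.

102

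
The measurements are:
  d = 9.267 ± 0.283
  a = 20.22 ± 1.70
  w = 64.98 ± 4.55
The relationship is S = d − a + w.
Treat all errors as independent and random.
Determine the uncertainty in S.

S is a linear combination, so absolute uncertainties add in quadrature:
  (δd)² = 0.0801;  (δa)² = 2.89;  (δw)² = 20.7
δS = √(23.7) = 4.87

4.87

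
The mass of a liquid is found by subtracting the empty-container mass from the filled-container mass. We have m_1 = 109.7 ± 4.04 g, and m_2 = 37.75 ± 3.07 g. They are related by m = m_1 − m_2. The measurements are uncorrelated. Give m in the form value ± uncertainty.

71.95 ± 5.07 g

Each term contributes (cᵢ δxᵢ)² to (δm)²:
  (δm_1)² = 16.3;  (δm_2)² = 9.42
δm = √(25.7) = 5.07 g
m = 71.95 g.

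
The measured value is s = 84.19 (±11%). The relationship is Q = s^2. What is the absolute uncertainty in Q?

Since Q is a product/quotient, work with relative uncertainties:
  (2·δs/s)² = (2×0.110)² = 0.0484
δQ/Q = √(0.0484) = 0.220
Q = 7088, so δQ = 0.220 × 7088 = 1560.

1560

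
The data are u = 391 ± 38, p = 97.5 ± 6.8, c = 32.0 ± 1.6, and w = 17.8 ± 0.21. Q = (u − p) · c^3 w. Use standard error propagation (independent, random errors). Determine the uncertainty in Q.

3.42e+07

Let h = u − p = 294. δh = √(δu² + δp²) = √(1440 + 46.2) = 38.6, so δh/h = 0.132.
Q is then a monomial in h, c, w:
δQ/Q = √((δh/h)² + (3·δc/c)² + (1·δw/w)²) = √(0.0173 + 0.0225 + 0.000139) = 0.200
Q = 1.71e+08, so δQ = 0.200 × 1.71e+08 = 3.42e+07.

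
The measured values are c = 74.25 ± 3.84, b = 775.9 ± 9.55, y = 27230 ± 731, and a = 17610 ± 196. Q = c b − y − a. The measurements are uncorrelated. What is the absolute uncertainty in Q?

3150

Let p = c·b = 57610. δp/p = √((1·δc/c)² + (1·δb/b)²) = √(0.00267 + 0.000151) = 0.0532, so δp = 3060.
Q = p − y − a: δQ = √(δp² + δy² + δa²) = √(9.38e+06 + 5.34e+05 + 38400) = 3150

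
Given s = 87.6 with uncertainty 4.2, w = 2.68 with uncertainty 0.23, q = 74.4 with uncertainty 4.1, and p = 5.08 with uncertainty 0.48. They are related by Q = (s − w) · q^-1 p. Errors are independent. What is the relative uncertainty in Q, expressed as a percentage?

Let u = s − w = 84.9. δu = √(δs² + δw²) = √(17.6 + 0.0529) = 4.21, so δu/u = 0.0495.
Q is then a monomial in u, q, p:
δQ/Q = √((δu/u)² + (-1·δq/q)² + (1·δp/p)²) = √(0.00245 + 0.00304 + 0.00893) = 0.120

12.0%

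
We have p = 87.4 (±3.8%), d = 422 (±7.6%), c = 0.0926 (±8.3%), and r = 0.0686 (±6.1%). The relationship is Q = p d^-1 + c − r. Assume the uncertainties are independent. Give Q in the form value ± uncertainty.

0.231 ± 0.0197

Let w = p·d^-1 = 0.207. δw/w = √((1·δp/p)² + (-1·δd/d)²) = √(0.00144 + 0.00578) = 0.0850, so δw = 0.0176.
Q = w + c − r: δQ = √(δw² + δc² + δr²) = √(0.000310 + 5.91e-05 + 1.75e-05) = 0.0197
Q = 0.231.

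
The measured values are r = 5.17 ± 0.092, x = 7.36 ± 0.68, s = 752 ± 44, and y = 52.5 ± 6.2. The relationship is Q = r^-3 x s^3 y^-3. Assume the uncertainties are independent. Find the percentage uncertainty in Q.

For a monomial Q ∝ r^-3, x, s^3, y^-3, fractional errors add in quadrature:
  (-3·δr/r)² = (-3×0.0178)² = 0.00285;  (1·δx/x)² = (1×0.0924)² = 0.00854;  (3·δs/s)² = (3×0.0585)² = 0.0308;  (-3·δy/y)² = (-3×0.118)² = 0.126
δQ/Q = √(0.168) = 0.410

41.0%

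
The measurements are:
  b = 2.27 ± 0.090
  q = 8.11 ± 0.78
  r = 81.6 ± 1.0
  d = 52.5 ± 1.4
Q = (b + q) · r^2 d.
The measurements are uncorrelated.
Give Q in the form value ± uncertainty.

(3.63 ± 0.304) × 10^6

Let u = b + q = 10.4. δu = √(δb² + δq²) = √(0.00810 + 0.608) = 0.785, so δu/u = 0.0756.
Q is then a monomial in u, r, d:
δQ/Q = √((δu/u)² + (2·δr/r)² + (1·δd/d)²) = √(0.00572 + 0.000601 + 0.000711) = 0.0839
Q = 3.63e+06, so δQ = 0.0839 × 3.63e+06 = 3.04e+05.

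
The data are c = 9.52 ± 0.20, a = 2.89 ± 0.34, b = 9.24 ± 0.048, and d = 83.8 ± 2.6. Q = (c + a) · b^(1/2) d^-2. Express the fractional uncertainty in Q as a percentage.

6.98%

Let u = c + a = 12.4. δu = √(δc² + δa²) = √(0.0400 + 0.116) = 0.394, so δu/u = 0.0318.
Q is then a monomial in u, b, d:
δQ/Q = √((δu/u)² + (½·δb/b)² + (-2·δd/d)²) = √(0.00101 + 6.75e-06 + 0.00385) = 0.0698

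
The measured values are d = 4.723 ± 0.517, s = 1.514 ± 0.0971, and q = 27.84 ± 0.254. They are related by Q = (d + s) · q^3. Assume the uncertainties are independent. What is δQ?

Let u = d + s = 6.237. δu = √(δd² + δs²) = √(0.267 + 0.00943) = 0.526, so δu/u = 0.0843.
Q is then a monomial in u, q:
δQ/Q = √((δu/u)² + (3·δq/q)²) = √(0.00711 + 0.000749) = 0.0887
Q = 134600, so δQ = 0.0887 × 134600 = 11900.

11900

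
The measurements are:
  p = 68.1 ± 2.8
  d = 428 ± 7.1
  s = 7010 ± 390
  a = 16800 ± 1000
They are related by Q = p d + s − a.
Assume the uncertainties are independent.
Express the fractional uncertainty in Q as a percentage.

8.68%

Let w = p·d = 29100. δw/w = √((1·δp/p)² + (1·δd/d)²) = √(0.00169 + 0.000275) = 0.0443, so δw = 1290.
Q = w + s − a: δQ = √(δw² + δs² + δa²) = √(1.67e+06 + 1.52e+05 + 1e+06) = 1680
Q = 19400, so δQ/Q = 1680/19400 = 0.0868.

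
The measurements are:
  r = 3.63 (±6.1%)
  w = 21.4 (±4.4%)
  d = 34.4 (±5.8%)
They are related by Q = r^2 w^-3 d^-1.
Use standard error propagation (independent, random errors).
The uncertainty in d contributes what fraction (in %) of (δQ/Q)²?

9.43%

(δQ/Q)² = (2·δr/r)² + (-3·δw/w)² + (-1·δd/d)²
  r term: (2×0.0610)² = 0.0149
  w term: (-3×0.0440)² = 0.0174
  d term: (-1×0.0580)² = 0.00336
Total = 0.0357. Share from d = 0.00336/0.0357 = 0.0943.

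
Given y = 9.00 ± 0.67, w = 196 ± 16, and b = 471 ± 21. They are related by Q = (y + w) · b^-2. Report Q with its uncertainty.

Let u = y + w = 205. δu = √(δy² + δw²) = √(0.449 + 256) = 16.0, so δu/u = 0.0781.
Q is then a monomial in u, b:
δQ/Q = √((δu/u)² + (-2·δb/b)²) = √(0.00610 + 0.00795) = 0.119
Q = 0.000924, so δQ = 0.119 × 0.000924 = 0.000110.

0.000924 ± 0.000110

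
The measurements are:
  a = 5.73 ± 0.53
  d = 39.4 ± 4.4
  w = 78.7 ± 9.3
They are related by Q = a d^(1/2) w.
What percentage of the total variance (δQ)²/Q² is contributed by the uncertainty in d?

(δQ/Q)² = (1·δa/a)² + (½·δd/d)² + (1·δw/w)²
  a term: (1×0.0925)² = 0.00856
  d term: (0.5×0.112)² = 0.00312
  w term: (1×0.118)² = 0.0140
Total = 0.0256. Share from d = 0.00312/0.0256 = 0.122.

12.2%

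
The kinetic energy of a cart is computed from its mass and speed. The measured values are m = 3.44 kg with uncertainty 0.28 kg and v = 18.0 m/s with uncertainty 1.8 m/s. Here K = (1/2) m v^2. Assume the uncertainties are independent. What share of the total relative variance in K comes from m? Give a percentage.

(δK/K)² = (1·δm/m)² + (2·δv/v)²
  m term: (1×0.0814)² = 0.00663
  v term: (2×0.100)² = 0.0400
Total = 0.0466. Share from m = 0.00663/0.0466 = 0.142.

14.2%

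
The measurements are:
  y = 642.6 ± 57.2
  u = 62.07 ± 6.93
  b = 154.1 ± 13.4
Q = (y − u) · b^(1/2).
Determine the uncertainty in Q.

Let w = y − u = 580.5. δw = √(δy² + δu²) = √(3270 + 48.0) = 57.6, so δw/w = 0.0993.
Q is then a monomial in w, b:
δQ/Q = √((δw/w)² + (½·δb/b)²) = √(0.00985 + 0.00189) = 0.108
Q = 7207, so δQ = 0.108 × 7207 = 781.

781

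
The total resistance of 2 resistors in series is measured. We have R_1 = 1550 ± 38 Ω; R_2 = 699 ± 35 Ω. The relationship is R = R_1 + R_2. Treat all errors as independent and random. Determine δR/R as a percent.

R is a linear combination, so absolute uncertainties add in quadrature:
  (δR_1)² = 1440;  (δR_2)² = 1220
δR = √(2670) = 51.7 Ω
R = 2250 Ω, so δR/R = 51.7/2250 = 0.0230.

2.30%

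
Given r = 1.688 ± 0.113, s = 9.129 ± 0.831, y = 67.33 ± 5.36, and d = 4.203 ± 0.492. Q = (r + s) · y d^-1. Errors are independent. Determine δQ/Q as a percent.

Let u = r + s = 10.82. δu = √(δr² + δs²) = √(0.0128 + 0.691) = 0.839, so δu/u = 0.0775.
Q is then a monomial in u, y, d:
δQ/Q = √((δu/u)² + (1·δy/y)² + (-1·δd/d)²) = √(0.00601 + 0.00634 + 0.0137) = 0.161

16.1%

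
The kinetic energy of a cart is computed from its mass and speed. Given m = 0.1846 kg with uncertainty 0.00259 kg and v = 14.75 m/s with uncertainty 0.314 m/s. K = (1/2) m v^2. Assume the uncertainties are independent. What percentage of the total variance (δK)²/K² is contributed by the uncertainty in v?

90.2%

(δK/K)² = (1·δm/m)² + (2·δv/v)²
  m term: (1×0.0140)² = 0.000197
  v term: (2×0.0213)² = 0.00181
Total = 0.00201. Share from v = 0.00181/0.00201 = 0.902.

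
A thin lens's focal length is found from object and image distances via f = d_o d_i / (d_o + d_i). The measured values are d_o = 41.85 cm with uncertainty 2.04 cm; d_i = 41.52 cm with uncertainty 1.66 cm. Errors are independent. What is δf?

∂f/∂d_o = (d_i/(d_o+d_i))² = 0.248;  ∂f/∂d_i = (d_o/(d_o+d_i))² = 0.252
δf = √((∂f/∂d_o · δd_o)² + (∂f/∂d_i · δd_i)²) = √(0.256 + 0.175) = 0.656 cm

0.656 cm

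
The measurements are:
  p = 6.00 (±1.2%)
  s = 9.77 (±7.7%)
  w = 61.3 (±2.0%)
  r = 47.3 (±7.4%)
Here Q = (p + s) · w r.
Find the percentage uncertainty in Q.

9.04%

Let u = p + s = 15.8. δu = √(δp² + δs²) = √(0.00518 + 0.566) = 0.756, so δu/u = 0.0479.
Q is then a monomial in u, w, r:
δQ/Q = √((δu/u)² + (1·δw/w)² + (1·δr/r)²) = √(0.00230 + 0.000400 + 0.00548) = 0.0904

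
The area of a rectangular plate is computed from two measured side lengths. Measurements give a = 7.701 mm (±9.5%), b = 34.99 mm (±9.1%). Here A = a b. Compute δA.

Each factor contributes (exponent × relative error)² to (δA/A)²:
  (1·δa/a)² = (1×0.0950)² = 0.00903;  (1·δb/b)² = (1×0.0910)² = 0.00828
δA/A = √(0.0173) = 0.132
A = 269.5 mm^2, so δA = 0.132 × 269.5 = 35.4 mm^2.

35.4 mm^2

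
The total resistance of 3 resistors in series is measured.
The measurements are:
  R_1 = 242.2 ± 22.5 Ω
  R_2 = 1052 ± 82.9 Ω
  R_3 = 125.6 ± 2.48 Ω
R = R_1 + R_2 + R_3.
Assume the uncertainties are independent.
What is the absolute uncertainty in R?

For a sum/difference, combine absolute errors in quadrature:
  (δR_1)² = 506;  (δR_2)² = 6870;  (δR_3)² = 6.15
δR = √(7380) = 85.9 Ω

85.9 Ω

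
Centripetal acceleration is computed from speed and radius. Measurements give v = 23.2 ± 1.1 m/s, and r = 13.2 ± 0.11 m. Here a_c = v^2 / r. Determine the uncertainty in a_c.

3.88 m/s^2

For a monomial a_c ∝ v^2, r^-1, fractional errors add in quadrature:
  (2·δv/v)² = (2×0.0474)² = 0.00899;  (-1·δr/r)² = (-1×0.00833)² = 6.94e-05
δa_c/a_c = √(0.00906) = 0.0952
a_c = 40.8 m/s^2, so δa_c = 0.0952 × 40.8 = 3.88 m/s^2.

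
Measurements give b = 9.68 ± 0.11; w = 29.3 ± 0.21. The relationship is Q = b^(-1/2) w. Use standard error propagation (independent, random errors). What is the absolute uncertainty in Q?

Each factor contributes (exponent × relative error)² to (δQ/Q)²:
  (−½·δb/b)² = (-0.5×0.0114)² = 3.23e-05;  (1·δw/w)² = (1×0.00717)² = 5.14e-05
δQ/Q = √(8.37e-05) = 0.00915
Q = 9.42, so δQ = 0.00915 × 9.42 = 0.0861.

0.0861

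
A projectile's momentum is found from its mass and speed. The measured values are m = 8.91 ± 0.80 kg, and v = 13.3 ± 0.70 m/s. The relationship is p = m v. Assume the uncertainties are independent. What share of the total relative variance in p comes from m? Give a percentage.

(δp/p)² = (1·δm/m)² + (1·δv/v)²
  m term: (1×0.0898)² = 0.00806
  v term: (1×0.0526)² = 0.00277
Total = 0.0108. Share from m = 0.00806/0.0108 = 0.744.

74.4%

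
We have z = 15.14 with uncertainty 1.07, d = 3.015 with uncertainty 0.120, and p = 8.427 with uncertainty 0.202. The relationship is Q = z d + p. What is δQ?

Let w = z·d = 45.65. δw/w = √((1·δz/z)² + (1·δd/d)²) = √(0.00499 + 0.00158) = 0.0811, so δw = 3.70.
Q = w + p: δQ = √(δw² + δp²) = √(13.7 + 0.0408) = 3.71

3.71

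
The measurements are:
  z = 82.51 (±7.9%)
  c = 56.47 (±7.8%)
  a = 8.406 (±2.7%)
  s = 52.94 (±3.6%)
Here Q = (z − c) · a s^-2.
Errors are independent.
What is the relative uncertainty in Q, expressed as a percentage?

31.2%

Let u = z − c = 26.04. δu = √(δz² + δc²) = √(42.5 + 19.4) = 7.87, so δu/u = 0.302.
Q is then a monomial in u, a, s:
δQ/Q = √((δu/u)² + (1·δa/a)² + (-2·δs/s)²) = √(0.0913 + 0.000729 + 0.00518) = 0.312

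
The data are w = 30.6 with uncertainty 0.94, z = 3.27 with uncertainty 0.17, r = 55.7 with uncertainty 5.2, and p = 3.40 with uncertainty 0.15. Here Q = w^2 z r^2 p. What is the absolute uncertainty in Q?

6.72e+06

Q is a product of powers, so relative uncertainties combine in quadrature:
  (2·δw/w)² = (2×0.0307)² = 0.00377;  (1·δz/z)² = (1×0.0520)² = 0.00270;  (2·δr/r)² = (2×0.0934)² = 0.0349;  (1·δp/p)² = (1×0.0441)² = 0.00195
δQ/Q = √(0.0433) = 0.208
Q = 3.23e+07, so δQ = 0.208 × 3.23e+07 = 6.72e+06.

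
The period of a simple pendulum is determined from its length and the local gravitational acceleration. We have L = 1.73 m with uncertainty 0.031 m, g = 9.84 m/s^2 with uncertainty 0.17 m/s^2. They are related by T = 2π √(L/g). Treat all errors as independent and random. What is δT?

0.0328 s

Products/powers → add relative errors in quadrature, weighted by exponent:
  (½·δL/L)² = (0.5×0.0179)² = 8.03e-05;  (−½·δg/g)² = (-0.5×0.0173)² = 7.46e-05
δT/T = √(0.000155) = 0.0124
T = 2.63 s, so δT = 0.0124 × 2.63 = 0.0328 s.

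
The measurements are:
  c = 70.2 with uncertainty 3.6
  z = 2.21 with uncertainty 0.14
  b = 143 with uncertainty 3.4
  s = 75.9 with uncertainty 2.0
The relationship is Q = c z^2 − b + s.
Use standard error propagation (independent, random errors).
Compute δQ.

Let p = c·z^2 = 343. δp/p = √((1·δc/c)² + (2·δz/z)²) = √(0.00263 + 0.0161) = 0.137, so δp = 46.9.
Q = p − b + s: δQ = √(δp² + δb² + δs²) = √(2200 + 11.6 + 4.00) = 47.0

47.0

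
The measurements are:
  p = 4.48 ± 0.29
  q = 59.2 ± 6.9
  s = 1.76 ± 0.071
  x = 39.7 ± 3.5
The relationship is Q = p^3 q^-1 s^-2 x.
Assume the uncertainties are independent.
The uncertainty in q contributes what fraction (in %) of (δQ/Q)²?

20.7%

(δQ/Q)² = (3·δp/p)² + (-1·δq/q)² + (-2·δs/s)² + (1·δx/x)²
  p term: (3×0.0647)² = 0.0377
  q term: (-1×0.117)² = 0.0136
  s term: (-2×0.0403)² = 0.00651
  x term: (1×0.0882)² = 0.00777
Total = 0.0656. Share from q = 0.0136/0.0656 = 0.207.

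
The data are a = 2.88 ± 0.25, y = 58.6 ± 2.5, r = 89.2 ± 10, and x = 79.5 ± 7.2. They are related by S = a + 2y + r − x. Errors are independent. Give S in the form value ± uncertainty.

130 ± 13.3

Absolute uncertainties add in quadrature for a linear combination:
  (δa)² = 0.0625;  (2·δy)² = 25.0;  (δr)² = 100;  (δx)² = 51.8
δS = √(177) = 13.3
S = 130.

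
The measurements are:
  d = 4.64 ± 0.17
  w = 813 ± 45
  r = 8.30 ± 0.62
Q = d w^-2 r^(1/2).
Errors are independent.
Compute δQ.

For a monomial Q ∝ d, w^-2, r^(1/2), fractional errors add in quadrature:
  (1·δd/d)² = (1×0.0366)² = 0.00134;  (-2·δw/w)² = (-2×0.0554)² = 0.0123;  (½·δr/r)² = (0.5×0.0747)² = 0.00139
δQ/Q = √(0.0150) = 0.122
Q = 2.02e-05, so δQ = 0.122 × 2.02e-05 = 2.48e-06.

2.48e-06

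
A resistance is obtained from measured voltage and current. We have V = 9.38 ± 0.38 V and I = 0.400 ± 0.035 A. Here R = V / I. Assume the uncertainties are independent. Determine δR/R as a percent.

Products/powers → add relative errors in quadrature, weighted by exponent:
  (1·δV/V)² = (1×0.0405)² = 0.00164;  (-1·δI/I)² = (-1×0.0875)² = 0.00766
δR/R = √(0.00930) = 0.0964

9.64%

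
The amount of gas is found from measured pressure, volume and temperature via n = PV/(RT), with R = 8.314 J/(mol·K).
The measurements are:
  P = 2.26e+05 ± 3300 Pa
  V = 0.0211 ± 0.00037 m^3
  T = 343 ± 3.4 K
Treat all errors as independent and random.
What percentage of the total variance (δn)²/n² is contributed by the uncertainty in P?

34.4%

(δn/n)² = (1·δP/P)² + (1·δV/V)² + (-1·δT/T)²
  P term: (1×0.0146)² = 0.000213
  V term: (1×0.0175)² = 0.000307
  T term: (-1×0.00991)² = 9.83e-05
Total = 0.000619. Share from P = 0.000213/0.000619 = 0.344.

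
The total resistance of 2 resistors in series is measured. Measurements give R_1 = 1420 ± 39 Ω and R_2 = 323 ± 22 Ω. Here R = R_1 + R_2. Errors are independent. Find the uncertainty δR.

For a sum/difference, combine absolute errors in quadrature:
  (δR_1)² = 1520;  (δR_2)² = 484
δR = √(2000) = 44.8 Ω

44.8 Ω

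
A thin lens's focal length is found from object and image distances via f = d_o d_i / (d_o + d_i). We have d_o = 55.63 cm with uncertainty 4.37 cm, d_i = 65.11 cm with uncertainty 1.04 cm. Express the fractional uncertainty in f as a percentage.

4.30%

∂f/∂d_o = (d_i/(d_o+d_i))² = 0.291;  ∂f/∂d_i = (d_o/(d_o+d_i))² = 0.212
δf = √((∂f/∂d_o · δd_o)² + (∂f/∂d_i · δd_i)²) = √(1.61 + 0.0487) = 1.29 cm
f = 30.00 cm, so δf/f = 1.29/30.00 = 0.0430.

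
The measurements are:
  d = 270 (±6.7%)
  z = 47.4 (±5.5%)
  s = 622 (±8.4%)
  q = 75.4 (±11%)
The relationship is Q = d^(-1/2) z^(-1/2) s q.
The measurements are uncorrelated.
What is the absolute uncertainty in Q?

60.1

Each factor contributes (exponent × relative error)² to (δQ/Q)²:
  (−½·δd/d)² = (-0.5×0.0670)² = 0.00112;  (−½·δz/z)² = (-0.5×0.0550)² = 0.000756;  (1·δs/s)² = (1×0.0840)² = 0.00706;  (1·δq/q)² = (1×0.110)² = 0.0121
δQ/Q = √(0.0210) = 0.145
Q = 415, so δQ = 0.145 × 415 = 60.1.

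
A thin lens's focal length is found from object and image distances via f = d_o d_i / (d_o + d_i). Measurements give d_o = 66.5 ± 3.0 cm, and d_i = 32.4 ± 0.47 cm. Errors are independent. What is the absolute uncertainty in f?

∂f/∂d_o = (d_i/(d_o+d_i))² = 0.107;  ∂f/∂d_i = (d_o/(d_o+d_i))² = 0.452
δf = √((∂f/∂d_o · δd_o)² + (∂f/∂d_i · δd_i)²) = √(0.104 + 0.0452) = 0.386 cm

0.386 cm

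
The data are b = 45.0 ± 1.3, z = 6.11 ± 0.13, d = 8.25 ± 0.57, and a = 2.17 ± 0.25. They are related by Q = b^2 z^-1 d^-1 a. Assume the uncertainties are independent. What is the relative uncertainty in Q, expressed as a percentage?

14.8%

Products/powers → add relative errors in quadrature, weighted by exponent:
  (2·δb/b)² = (2×0.0289)² = 0.00334;  (-1·δz/z)² = (-1×0.0213)² = 0.000453;  (-1·δd/d)² = (-1×0.0691)² = 0.00477;  (1·δa/a)² = (1×0.115)² = 0.0133
δQ/Q = √(0.0218) = 0.148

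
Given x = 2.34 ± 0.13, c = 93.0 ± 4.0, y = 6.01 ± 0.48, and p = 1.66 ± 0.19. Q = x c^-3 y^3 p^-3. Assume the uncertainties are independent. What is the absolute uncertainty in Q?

Each factor contributes (exponent × relative error)² to (δQ/Q)²:
  (1·δx/x)² = (1×0.0556)² = 0.00309;  (-3·δc/c)² = (-3×0.0430)² = 0.0166;  (3·δy/y)² = (3×0.0799)² = 0.0574;  (-3·δp/p)² = (-3×0.114)² = 0.118
δQ/Q = √(0.195) = 0.442
Q = 0.000138, so δQ = 0.442 × 0.000138 = 6.1e-05.

6.1e-05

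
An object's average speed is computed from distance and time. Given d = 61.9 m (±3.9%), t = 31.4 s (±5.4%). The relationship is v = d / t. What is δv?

Relative error in a monomial: (δv/v)² = Σ (nᵢ · δxᵢ/xᵢ)².
  (1·δd/d)² = (1×0.0390)² = 0.00152;  (-1·δt/t)² = (-1×0.0540)² = 0.00292
δv/v = √(0.00444) = 0.0666
v = 1.97 m/s, so δv = 0.0666 × 1.97 = 0.131 m/s.

0.131 m/s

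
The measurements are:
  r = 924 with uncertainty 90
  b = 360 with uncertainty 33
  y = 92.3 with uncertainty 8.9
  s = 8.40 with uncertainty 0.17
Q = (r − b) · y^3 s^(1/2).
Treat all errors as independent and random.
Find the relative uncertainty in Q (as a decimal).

0.336

Let u = r − b = 564. δu = √(δr² + δb²) = √(8100 + 1090) = 95.9, so δu/u = 0.170.
Q is then a monomial in u, y, s:
δQ/Q = √((δu/u)² + (3·δy/y)² + (½·δs/s)²) = √(0.0289 + 0.0837 + 0.000102) = 0.336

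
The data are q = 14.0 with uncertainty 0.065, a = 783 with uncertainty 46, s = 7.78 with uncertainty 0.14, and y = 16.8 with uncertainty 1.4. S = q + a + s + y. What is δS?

Each term contributes (cᵢ δxᵢ)² to (δS)²:
  (δq)² = 0.00423;  (δa)² = 2120;  (δs)² = 0.0196;  (δy)² = 1.96
δS = √(2120) = 46.0

46.0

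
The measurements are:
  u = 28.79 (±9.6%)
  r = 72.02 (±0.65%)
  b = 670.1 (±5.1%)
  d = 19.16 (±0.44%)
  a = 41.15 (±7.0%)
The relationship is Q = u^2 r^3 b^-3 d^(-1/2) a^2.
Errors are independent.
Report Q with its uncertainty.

398.1 ± 113

Relative error in a monomial: (δQ/Q)² = Σ (nᵢ · δxᵢ/xᵢ)².
  (2·δu/u)² = (2×0.0960)² = 0.0369;  (3·δr/r)² = (3×0.00650)² = 0.000380;  (-3·δb/b)² = (-3×0.0510)² = 0.0234;  (−½·δd/d)² = (-0.5×0.00440)² = 4.84e-06;  (2·δa/a)² = (2×0.0700)² = 0.0196
δQ/Q = √(0.0803) = 0.283
Q = 398.1, so δQ = 0.283 × 398.1 = 113.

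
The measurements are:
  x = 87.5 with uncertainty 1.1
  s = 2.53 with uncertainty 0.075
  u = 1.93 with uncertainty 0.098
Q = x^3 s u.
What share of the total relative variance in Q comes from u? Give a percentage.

(δQ/Q)² = (3·δx/x)² + (1·δs/s)² + (1·δu/u)²
  x term: (3×0.0126)² = 0.00142
  s term: (1×0.0296)² = 0.000879
  u term: (1×0.0508)² = 0.00258
Total = 0.00488. Share from u = 0.00258/0.00488 = 0.528.

52.8%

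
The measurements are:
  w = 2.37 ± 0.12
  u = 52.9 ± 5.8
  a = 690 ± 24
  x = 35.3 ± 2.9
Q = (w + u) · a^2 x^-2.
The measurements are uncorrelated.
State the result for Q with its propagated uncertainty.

Let h = w + u = 55.3. δh = √(δw² + δu²) = √(0.0144 + 33.6) = 5.80, so δh/h = 0.105.
Q is then a monomial in h, a, x:
δQ/Q = √((δh/h)² + (2·δa/a)² + (-2·δx/x)²) = √(0.0110 + 0.00484 + 0.0270) = 0.207
Q = 21100, so δQ = 0.207 × 21100 = 4370.

21100 ± 4370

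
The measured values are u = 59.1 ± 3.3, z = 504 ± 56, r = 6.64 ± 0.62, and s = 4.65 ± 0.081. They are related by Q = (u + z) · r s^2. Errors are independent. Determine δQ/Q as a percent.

Let w = u + z = 563. δw = √(δu² + δz²) = √(10.9 + 3140) = 56.1, so δw/w = 0.0996.
Q is then a monomial in w, r, s:
δQ/Q = √((δw/w)² + (1·δr/r)² + (2·δs/s)²) = √(0.00992 + 0.00872 + 0.00121) = 0.141

14.1%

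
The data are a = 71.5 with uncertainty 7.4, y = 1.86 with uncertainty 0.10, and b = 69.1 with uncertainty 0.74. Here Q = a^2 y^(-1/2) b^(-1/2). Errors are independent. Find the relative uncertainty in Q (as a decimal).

Since Q is a product/quotient, work with relative uncertainties:
  (2·δa/a)² = (2×0.103)² = 0.0428;  (−½·δy/y)² = (-0.5×0.0538)² = 0.000723;  (−½·δb/b)² = (-0.5×0.0107)² = 2.87e-05
δQ/Q = √(0.0436) = 0.209

0.209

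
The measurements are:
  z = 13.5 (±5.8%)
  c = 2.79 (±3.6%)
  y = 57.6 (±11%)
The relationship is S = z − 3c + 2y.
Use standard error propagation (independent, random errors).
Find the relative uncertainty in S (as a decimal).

0.106

For a sum/difference, combine absolute errors in quadrature:
  (δz)² = 0.613;  (3·δc)² = 0.0908;  (2·δy)² = 161
δS = √(161) = 12.7
S = 120, so δS/S = 12.7/120 = 0.106.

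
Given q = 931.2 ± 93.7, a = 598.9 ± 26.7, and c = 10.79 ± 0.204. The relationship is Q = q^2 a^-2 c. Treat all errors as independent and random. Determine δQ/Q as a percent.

22.1%

Q is a product of powers, so relative uncertainties combine in quadrature:
  (2·δq/q)² = (2×0.101)² = 0.0405;  (-2·δa/a)² = (-2×0.0446)² = 0.00795;  (1·δc/c)² = (1×0.0189)² = 0.000357
δQ/Q = √(0.0488) = 0.221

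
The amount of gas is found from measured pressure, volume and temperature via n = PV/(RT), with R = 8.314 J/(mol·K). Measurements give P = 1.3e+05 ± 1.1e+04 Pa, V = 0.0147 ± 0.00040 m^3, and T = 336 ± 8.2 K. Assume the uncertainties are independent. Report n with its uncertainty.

Since n is a product/quotient, work with relative uncertainties:
  (1·δP/P)² = (1×0.0846)² = 0.00716;  (1·δV/V)² = (1×0.0272)² = 0.000740;  (-1·δT/T)² = (-1×0.0244)² = 0.000596
δn/n = √(0.00850) = 0.0922
n = 0.684 mol, so δn = 0.0922 × 0.684 = 0.0631 mol.

0.684 ± 0.0631 mol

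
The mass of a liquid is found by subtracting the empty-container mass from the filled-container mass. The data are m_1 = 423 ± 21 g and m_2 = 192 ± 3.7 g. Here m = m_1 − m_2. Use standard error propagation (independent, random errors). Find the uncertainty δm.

21.3 g

Sums and differences: (δm)² = Σ (cᵢ δxᵢ)².
  (δm_1)² = 441;  (δm_2)² = 13.7
δm = √(455) = 21.3 g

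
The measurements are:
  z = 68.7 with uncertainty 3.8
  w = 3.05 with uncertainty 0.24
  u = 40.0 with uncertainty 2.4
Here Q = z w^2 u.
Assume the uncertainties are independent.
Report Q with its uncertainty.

25600 ± 4530

Products/powers → add relative errors in quadrature, weighted by exponent:
  (1·δz/z)² = (1×0.0553)² = 0.00306;  (2·δw/w)² = (2×0.0787)² = 0.0248;  (1·δu/u)² = (1×0.0600)² = 0.00360
δQ/Q = √(0.0314) = 0.177
Q = 25600, so δQ = 0.177 × 25600 = 4530.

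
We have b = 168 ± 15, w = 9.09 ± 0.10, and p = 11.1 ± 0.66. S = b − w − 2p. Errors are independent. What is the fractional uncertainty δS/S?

Each term contributes (cᵢ δxᵢ)² to (δS)²:
  (δb)² = 225;  (δw)² = 0.0100;  (2·δp)² = 1.74
δS = √(227) = 15.1
S = 137, so δS/S = 15.1/137 = 0.110.

0.110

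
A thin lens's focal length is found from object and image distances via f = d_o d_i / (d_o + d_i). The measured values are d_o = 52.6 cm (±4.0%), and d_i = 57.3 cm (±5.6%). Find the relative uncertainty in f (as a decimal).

0.0340

∂f/∂d_o = (d_i/(d_o+d_i))² = 0.272;  ∂f/∂d_i = (d_o/(d_o+d_i))² = 0.229
δf = √((∂f/∂d_o · δd_o)² + (∂f/∂d_i · δd_i)²) = √(0.327 + 0.540) = 0.931 cm
f = 27.4 cm, so δf/f = 0.931/27.4 = 0.0340.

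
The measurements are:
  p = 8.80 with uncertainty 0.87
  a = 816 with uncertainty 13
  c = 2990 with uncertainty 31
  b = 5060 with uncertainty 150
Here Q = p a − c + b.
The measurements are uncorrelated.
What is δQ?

735

Let w = p·a = 7180. δw/w = √((1·δp/p)² + (1·δa/a)²) = √(0.00977 + 0.000254) = 0.100, so δw = 719.
Q = w − c + b: δQ = √(δw² + δc² + δb²) = √(5.17e+05 + 961 + 22500) = 735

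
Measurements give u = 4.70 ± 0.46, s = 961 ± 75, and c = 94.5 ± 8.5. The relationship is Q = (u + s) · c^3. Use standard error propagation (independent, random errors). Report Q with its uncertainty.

(8.15 ± 2.29) × 10^8

Let w = u + s = 966. δw = √(δu² + δs²) = √(0.212 + 5620) = 75.0, so δw/w = 0.0777.
Q is then a monomial in w, c:
δQ/Q = √((δw/w)² + (3·δc/c)²) = √(0.00603 + 0.0728) = 0.281
Q = 8.15e+08, so δQ = 0.281 × 8.15e+08 = 2.29e+08.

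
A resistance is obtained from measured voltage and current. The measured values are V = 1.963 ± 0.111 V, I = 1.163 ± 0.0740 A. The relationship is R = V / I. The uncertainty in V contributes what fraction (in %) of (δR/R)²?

44.1%

(δR/R)² = (1·δV/V)² + (-1·δI/I)²
  V term: (1×0.0565)² = 0.00320
  I term: (-1×0.0636)² = 0.00405
Total = 0.00725. Share from V = 0.00320/0.00725 = 0.441.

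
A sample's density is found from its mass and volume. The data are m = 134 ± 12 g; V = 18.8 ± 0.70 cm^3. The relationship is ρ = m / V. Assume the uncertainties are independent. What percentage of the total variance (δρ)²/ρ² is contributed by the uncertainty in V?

14.7%

(δρ/ρ)² = (1·δm/m)² + (-1·δV/V)²
  m term: (1×0.0896)² = 0.00802
  V term: (-1×0.0372)² = 0.00139
Total = 0.00941. Share from V = 0.00139/0.00941 = 0.147.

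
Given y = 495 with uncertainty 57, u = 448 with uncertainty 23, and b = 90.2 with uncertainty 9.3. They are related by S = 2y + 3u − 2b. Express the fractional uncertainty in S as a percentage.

S is a linear combination, so absolute uncertainties add in quadrature:
  (2·δy)² = 13000;  (3·δu)² = 4760;  (2·δb)² = 346
δS = √(18100) = 135
S = 2150, so δS/S = 135/2150 = 0.0625.

6.25%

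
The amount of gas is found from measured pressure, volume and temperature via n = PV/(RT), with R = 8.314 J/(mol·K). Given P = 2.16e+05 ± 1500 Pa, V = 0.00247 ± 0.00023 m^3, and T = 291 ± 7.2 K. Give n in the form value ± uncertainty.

0.221 ± 0.0213 mol

Relative error in a monomial: (δn/n)² = Σ (nᵢ · δxᵢ/xᵢ)².
  (1·δP/P)² = (1×0.00694)² = 4.82e-05;  (1·δV/V)² = (1×0.0931)² = 0.00867;  (-1·δT/T)² = (-1×0.0247)² = 0.000612
δn/n = √(0.00933) = 0.0966
n = 0.221 mol, so δn = 0.0966 × 0.221 = 0.0213 mol.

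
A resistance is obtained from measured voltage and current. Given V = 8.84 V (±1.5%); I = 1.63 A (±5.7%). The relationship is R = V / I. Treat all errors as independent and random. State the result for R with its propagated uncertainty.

5.42 ± 0.320 Ω

Since R is a product/quotient, work with relative uncertainties:
  (1·δV/V)² = (1×0.0150)² = 0.000225;  (-1·δI/I)² = (-1×0.0570)² = 0.00325
δR/R = √(0.00347) = 0.0589
R = 5.42 Ω, so δR = 0.0589 × 5.42 = 0.320 Ω.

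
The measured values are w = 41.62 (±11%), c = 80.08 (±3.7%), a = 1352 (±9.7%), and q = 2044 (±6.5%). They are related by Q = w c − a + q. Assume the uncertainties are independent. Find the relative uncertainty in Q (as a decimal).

Let p = w·c = 3333. δp/p = √((1·δw/w)² + (1·δc/c)²) = √(0.0121 + 0.00137) = 0.116, so δp = 387.
Q = p − a + q: δQ = √(δp² + δa² + δq²) = √(1.5e+05 + 17200 + 17700) = 429
Q = 4025, so δQ/Q = 429/4025 = 0.107.

0.107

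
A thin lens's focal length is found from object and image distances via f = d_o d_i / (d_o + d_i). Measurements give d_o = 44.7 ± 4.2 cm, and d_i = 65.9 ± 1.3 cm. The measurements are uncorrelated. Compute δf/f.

0.0565

∂f/∂d_o = (d_i/(d_o+d_i))² = 0.355;  ∂f/∂d_i = (d_o/(d_o+d_i))² = 0.163
δf = √((∂f/∂d_o · δd_o)² + (∂f/∂d_i · δd_i)²) = √(2.22 + 0.0451) = 1.51 cm
f = 26.6 cm, so δf/f = 1.51/26.6 = 0.0565.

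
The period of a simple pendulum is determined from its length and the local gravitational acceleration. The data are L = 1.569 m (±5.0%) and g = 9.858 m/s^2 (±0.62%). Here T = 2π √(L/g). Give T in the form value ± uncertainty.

Each factor contributes (exponent × relative error)² to (δT/T)²:
  (½·δL/L)² = (0.5×0.0500)² = 0.000625;  (−½·δg/g)² = (-0.5×0.00620)² = 9.61e-06
δT/T = √(0.000635) = 0.0252
T = 2.507 s, so δT = 0.0252 × 2.507 = 0.0631 s.

2.507 ± 0.0631 s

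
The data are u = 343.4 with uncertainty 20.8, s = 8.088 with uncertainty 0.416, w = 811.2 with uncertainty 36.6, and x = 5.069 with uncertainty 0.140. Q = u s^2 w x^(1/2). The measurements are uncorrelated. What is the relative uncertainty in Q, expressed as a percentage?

12.8%

For a monomial Q ∝ u, s^2, w, x^(1/2), fractional errors add in quadrature:
  (1·δu/u)² = (1×0.0606)² = 0.00367;  (2·δs/s)² = (2×0.0514)² = 0.0106;  (1·δw/w)² = (1×0.0451)² = 0.00204;  (½·δx/x)² = (0.5×0.0276)² = 0.000191
δQ/Q = √(0.0165) = 0.128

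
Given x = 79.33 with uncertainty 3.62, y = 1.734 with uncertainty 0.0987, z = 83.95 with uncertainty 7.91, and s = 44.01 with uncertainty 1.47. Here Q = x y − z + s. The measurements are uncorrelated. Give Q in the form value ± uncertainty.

Let p = x·y = 137.6. δp/p = √((1·δx/x)² + (1·δy/y)²) = √(0.00208 + 0.00324) = 0.0730, so δp = 10.0.
Q = p − z + s: δQ = √(δp² + δz² + δs²) = √(101 + 62.6 + 2.16) = 12.9
Q = 97.62.

97.62 ± 12.9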